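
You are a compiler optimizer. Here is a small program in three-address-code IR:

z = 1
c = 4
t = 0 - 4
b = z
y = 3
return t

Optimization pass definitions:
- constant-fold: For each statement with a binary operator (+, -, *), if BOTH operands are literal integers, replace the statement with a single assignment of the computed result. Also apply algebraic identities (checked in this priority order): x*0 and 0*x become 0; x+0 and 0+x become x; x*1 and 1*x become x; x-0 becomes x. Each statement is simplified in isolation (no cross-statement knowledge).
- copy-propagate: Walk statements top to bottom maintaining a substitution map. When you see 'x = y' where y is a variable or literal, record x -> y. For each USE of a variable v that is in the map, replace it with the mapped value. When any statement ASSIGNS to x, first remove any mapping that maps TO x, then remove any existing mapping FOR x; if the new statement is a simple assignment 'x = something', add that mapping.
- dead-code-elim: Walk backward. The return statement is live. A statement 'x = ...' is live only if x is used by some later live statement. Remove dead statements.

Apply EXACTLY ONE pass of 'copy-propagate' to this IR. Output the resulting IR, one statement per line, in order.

Answer: z = 1
c = 4
t = 0 - 4
b = 1
y = 3
return t

Derivation:
Applying copy-propagate statement-by-statement:
  [1] z = 1  (unchanged)
  [2] c = 4  (unchanged)
  [3] t = 0 - 4  (unchanged)
  [4] b = z  -> b = 1
  [5] y = 3  (unchanged)
  [6] return t  (unchanged)
Result (6 stmts):
  z = 1
  c = 4
  t = 0 - 4
  b = 1
  y = 3
  return t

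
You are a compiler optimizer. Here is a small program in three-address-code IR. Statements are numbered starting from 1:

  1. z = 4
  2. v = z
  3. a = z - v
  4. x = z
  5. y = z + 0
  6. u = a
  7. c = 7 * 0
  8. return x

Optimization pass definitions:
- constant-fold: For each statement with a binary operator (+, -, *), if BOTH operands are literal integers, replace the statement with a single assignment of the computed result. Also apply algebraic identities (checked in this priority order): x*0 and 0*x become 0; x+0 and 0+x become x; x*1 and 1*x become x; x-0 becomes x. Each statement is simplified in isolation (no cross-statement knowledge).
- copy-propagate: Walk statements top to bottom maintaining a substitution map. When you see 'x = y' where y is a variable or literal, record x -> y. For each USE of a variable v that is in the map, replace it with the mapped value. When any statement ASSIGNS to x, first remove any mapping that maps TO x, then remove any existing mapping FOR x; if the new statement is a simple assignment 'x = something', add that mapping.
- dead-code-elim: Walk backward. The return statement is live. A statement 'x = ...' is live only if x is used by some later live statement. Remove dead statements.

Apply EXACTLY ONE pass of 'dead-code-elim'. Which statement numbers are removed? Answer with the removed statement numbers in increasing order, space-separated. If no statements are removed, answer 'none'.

Answer: 2 3 5 6 7

Derivation:
Backward liveness scan:
Stmt 1 'z = 4': KEEP (z is live); live-in = []
Stmt 2 'v = z': DEAD (v not in live set ['z'])
Stmt 3 'a = z - v': DEAD (a not in live set ['z'])
Stmt 4 'x = z': KEEP (x is live); live-in = ['z']
Stmt 5 'y = z + 0': DEAD (y not in live set ['x'])
Stmt 6 'u = a': DEAD (u not in live set ['x'])
Stmt 7 'c = 7 * 0': DEAD (c not in live set ['x'])
Stmt 8 'return x': KEEP (return); live-in = ['x']
Removed statement numbers: [2, 3, 5, 6, 7]
Surviving IR:
  z = 4
  x = z
  return x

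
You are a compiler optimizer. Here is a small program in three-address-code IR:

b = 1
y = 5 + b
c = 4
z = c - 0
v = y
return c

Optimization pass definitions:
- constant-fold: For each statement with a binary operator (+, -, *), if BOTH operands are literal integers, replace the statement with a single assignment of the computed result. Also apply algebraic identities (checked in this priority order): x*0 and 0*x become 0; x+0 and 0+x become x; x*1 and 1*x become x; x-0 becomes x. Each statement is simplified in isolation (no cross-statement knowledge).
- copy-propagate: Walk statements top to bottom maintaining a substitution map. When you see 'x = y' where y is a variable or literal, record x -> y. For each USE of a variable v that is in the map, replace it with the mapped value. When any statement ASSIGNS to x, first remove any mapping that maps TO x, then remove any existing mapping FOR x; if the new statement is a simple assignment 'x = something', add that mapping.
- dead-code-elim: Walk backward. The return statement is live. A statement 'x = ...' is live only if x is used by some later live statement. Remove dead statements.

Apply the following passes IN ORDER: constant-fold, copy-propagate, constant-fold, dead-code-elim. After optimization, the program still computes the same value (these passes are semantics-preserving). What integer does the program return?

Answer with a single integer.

Answer: 4

Derivation:
Initial IR:
  b = 1
  y = 5 + b
  c = 4
  z = c - 0
  v = y
  return c
After constant-fold (6 stmts):
  b = 1
  y = 5 + b
  c = 4
  z = c
  v = y
  return c
After copy-propagate (6 stmts):
  b = 1
  y = 5 + 1
  c = 4
  z = 4
  v = y
  return 4
After constant-fold (6 stmts):
  b = 1
  y = 6
  c = 4
  z = 4
  v = y
  return 4
After dead-code-elim (1 stmts):
  return 4
Evaluate:
  b = 1  =>  b = 1
  y = 5 + b  =>  y = 6
  c = 4  =>  c = 4
  z = c - 0  =>  z = 4
  v = y  =>  v = 6
  return c = 4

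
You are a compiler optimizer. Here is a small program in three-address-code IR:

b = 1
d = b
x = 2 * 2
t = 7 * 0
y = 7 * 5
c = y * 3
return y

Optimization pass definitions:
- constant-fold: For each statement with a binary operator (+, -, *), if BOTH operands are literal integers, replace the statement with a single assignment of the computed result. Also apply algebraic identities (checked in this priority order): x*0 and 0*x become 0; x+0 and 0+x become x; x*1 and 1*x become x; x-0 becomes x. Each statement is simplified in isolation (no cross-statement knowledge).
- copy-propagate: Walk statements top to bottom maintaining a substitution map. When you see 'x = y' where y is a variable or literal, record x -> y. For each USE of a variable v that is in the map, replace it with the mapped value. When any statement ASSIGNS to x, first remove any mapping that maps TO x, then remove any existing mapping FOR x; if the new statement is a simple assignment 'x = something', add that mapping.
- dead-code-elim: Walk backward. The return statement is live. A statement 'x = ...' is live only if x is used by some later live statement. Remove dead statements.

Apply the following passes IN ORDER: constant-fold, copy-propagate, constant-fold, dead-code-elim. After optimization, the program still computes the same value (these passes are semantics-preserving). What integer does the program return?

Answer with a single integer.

Initial IR:
  b = 1
  d = b
  x = 2 * 2
  t = 7 * 0
  y = 7 * 5
  c = y * 3
  return y
After constant-fold (7 stmts):
  b = 1
  d = b
  x = 4
  t = 0
  y = 35
  c = y * 3
  return y
After copy-propagate (7 stmts):
  b = 1
  d = 1
  x = 4
  t = 0
  y = 35
  c = 35 * 3
  return 35
After constant-fold (7 stmts):
  b = 1
  d = 1
  x = 4
  t = 0
  y = 35
  c = 105
  return 35
After dead-code-elim (1 stmts):
  return 35
Evaluate:
  b = 1  =>  b = 1
  d = b  =>  d = 1
  x = 2 * 2  =>  x = 4
  t = 7 * 0  =>  t = 0
  y = 7 * 5  =>  y = 35
  c = y * 3  =>  c = 105
  return y = 35

Answer: 35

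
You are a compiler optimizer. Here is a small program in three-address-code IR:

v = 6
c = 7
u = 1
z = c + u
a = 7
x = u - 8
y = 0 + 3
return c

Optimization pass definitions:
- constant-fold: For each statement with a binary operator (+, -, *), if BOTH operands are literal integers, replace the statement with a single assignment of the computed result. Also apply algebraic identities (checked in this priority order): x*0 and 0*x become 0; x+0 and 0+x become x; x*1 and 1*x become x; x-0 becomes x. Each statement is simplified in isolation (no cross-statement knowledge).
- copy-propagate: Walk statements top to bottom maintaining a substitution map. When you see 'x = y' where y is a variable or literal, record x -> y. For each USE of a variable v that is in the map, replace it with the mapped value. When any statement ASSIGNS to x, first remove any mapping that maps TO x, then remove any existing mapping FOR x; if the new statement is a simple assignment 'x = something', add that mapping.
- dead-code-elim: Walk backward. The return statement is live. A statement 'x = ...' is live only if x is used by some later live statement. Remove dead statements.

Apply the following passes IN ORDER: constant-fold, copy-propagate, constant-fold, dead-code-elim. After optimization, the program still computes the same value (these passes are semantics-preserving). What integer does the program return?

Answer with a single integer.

Answer: 7

Derivation:
Initial IR:
  v = 6
  c = 7
  u = 1
  z = c + u
  a = 7
  x = u - 8
  y = 0 + 3
  return c
After constant-fold (8 stmts):
  v = 6
  c = 7
  u = 1
  z = c + u
  a = 7
  x = u - 8
  y = 3
  return c
After copy-propagate (8 stmts):
  v = 6
  c = 7
  u = 1
  z = 7 + 1
  a = 7
  x = 1 - 8
  y = 3
  return 7
After constant-fold (8 stmts):
  v = 6
  c = 7
  u = 1
  z = 8
  a = 7
  x = -7
  y = 3
  return 7
After dead-code-elim (1 stmts):
  return 7
Evaluate:
  v = 6  =>  v = 6
  c = 7  =>  c = 7
  u = 1  =>  u = 1
  z = c + u  =>  z = 8
  a = 7  =>  a = 7
  x = u - 8  =>  x = -7
  y = 0 + 3  =>  y = 3
  return c = 7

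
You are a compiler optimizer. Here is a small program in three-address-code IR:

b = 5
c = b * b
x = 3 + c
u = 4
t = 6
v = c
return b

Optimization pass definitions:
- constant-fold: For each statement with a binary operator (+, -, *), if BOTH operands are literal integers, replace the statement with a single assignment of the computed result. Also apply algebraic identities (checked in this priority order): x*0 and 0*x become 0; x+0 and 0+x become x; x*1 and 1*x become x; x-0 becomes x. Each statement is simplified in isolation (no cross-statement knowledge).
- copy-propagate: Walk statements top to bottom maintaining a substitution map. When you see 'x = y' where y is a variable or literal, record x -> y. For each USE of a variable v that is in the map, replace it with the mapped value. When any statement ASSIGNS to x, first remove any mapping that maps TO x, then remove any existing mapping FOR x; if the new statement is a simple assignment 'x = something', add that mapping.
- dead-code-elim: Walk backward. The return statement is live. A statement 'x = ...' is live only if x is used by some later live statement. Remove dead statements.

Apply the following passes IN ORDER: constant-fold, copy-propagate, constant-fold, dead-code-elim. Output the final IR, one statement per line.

Initial IR:
  b = 5
  c = b * b
  x = 3 + c
  u = 4
  t = 6
  v = c
  return b
After constant-fold (7 stmts):
  b = 5
  c = b * b
  x = 3 + c
  u = 4
  t = 6
  v = c
  return b
After copy-propagate (7 stmts):
  b = 5
  c = 5 * 5
  x = 3 + c
  u = 4
  t = 6
  v = c
  return 5
After constant-fold (7 stmts):
  b = 5
  c = 25
  x = 3 + c
  u = 4
  t = 6
  v = c
  return 5
After dead-code-elim (1 stmts):
  return 5

Answer: return 5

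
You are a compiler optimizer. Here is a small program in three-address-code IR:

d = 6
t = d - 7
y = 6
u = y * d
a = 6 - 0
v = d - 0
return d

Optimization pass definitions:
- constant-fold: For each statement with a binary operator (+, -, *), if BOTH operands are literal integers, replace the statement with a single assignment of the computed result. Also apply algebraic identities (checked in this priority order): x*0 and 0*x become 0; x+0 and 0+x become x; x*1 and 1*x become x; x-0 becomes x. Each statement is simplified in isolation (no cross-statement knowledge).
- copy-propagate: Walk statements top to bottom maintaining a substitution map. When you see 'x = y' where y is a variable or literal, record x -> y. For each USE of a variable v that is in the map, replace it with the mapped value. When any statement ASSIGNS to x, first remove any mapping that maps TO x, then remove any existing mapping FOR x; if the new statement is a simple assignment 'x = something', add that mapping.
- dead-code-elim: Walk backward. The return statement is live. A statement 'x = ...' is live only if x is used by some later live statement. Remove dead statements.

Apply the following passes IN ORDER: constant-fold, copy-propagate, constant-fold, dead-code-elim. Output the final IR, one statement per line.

Answer: return 6

Derivation:
Initial IR:
  d = 6
  t = d - 7
  y = 6
  u = y * d
  a = 6 - 0
  v = d - 0
  return d
After constant-fold (7 stmts):
  d = 6
  t = d - 7
  y = 6
  u = y * d
  a = 6
  v = d
  return d
After copy-propagate (7 stmts):
  d = 6
  t = 6 - 7
  y = 6
  u = 6 * 6
  a = 6
  v = 6
  return 6
After constant-fold (7 stmts):
  d = 6
  t = -1
  y = 6
  u = 36
  a = 6
  v = 6
  return 6
After dead-code-elim (1 stmts):
  return 6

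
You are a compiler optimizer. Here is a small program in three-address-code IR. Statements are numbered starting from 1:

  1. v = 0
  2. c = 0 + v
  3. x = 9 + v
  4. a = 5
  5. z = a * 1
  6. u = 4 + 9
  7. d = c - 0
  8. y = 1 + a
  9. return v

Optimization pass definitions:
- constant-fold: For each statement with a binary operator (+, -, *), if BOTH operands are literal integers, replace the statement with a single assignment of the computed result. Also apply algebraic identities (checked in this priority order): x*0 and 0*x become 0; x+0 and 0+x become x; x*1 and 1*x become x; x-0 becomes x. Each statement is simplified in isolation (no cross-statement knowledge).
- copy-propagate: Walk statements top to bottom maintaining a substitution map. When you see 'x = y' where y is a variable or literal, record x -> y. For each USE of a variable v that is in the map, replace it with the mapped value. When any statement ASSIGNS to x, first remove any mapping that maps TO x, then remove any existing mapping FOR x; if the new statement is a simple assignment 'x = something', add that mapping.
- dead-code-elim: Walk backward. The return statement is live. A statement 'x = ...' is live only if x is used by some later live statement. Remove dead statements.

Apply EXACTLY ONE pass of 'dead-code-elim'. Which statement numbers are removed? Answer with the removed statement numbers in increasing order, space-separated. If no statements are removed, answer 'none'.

Backward liveness scan:
Stmt 1 'v = 0': KEEP (v is live); live-in = []
Stmt 2 'c = 0 + v': DEAD (c not in live set ['v'])
Stmt 3 'x = 9 + v': DEAD (x not in live set ['v'])
Stmt 4 'a = 5': DEAD (a not in live set ['v'])
Stmt 5 'z = a * 1': DEAD (z not in live set ['v'])
Stmt 6 'u = 4 + 9': DEAD (u not in live set ['v'])
Stmt 7 'd = c - 0': DEAD (d not in live set ['v'])
Stmt 8 'y = 1 + a': DEAD (y not in live set ['v'])
Stmt 9 'return v': KEEP (return); live-in = ['v']
Removed statement numbers: [2, 3, 4, 5, 6, 7, 8]
Surviving IR:
  v = 0
  return v

Answer: 2 3 4 5 6 7 8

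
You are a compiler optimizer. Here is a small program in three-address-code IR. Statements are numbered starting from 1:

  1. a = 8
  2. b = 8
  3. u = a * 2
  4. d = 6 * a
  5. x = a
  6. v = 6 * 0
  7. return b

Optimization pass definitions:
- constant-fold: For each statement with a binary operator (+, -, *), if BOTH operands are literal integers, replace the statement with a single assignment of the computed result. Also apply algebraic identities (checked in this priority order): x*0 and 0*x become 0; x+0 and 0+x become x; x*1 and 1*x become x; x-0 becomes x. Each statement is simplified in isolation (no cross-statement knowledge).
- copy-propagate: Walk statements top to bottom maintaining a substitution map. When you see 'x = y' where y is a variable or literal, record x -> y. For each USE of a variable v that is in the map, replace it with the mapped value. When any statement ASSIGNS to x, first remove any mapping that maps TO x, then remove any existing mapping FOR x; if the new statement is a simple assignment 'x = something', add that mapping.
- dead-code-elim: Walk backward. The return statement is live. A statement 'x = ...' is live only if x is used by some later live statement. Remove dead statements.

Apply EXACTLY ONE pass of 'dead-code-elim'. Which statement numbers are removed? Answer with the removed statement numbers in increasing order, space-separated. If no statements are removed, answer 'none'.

Answer: 1 3 4 5 6

Derivation:
Backward liveness scan:
Stmt 1 'a = 8': DEAD (a not in live set [])
Stmt 2 'b = 8': KEEP (b is live); live-in = []
Stmt 3 'u = a * 2': DEAD (u not in live set ['b'])
Stmt 4 'd = 6 * a': DEAD (d not in live set ['b'])
Stmt 5 'x = a': DEAD (x not in live set ['b'])
Stmt 6 'v = 6 * 0': DEAD (v not in live set ['b'])
Stmt 7 'return b': KEEP (return); live-in = ['b']
Removed statement numbers: [1, 3, 4, 5, 6]
Surviving IR:
  b = 8
  return b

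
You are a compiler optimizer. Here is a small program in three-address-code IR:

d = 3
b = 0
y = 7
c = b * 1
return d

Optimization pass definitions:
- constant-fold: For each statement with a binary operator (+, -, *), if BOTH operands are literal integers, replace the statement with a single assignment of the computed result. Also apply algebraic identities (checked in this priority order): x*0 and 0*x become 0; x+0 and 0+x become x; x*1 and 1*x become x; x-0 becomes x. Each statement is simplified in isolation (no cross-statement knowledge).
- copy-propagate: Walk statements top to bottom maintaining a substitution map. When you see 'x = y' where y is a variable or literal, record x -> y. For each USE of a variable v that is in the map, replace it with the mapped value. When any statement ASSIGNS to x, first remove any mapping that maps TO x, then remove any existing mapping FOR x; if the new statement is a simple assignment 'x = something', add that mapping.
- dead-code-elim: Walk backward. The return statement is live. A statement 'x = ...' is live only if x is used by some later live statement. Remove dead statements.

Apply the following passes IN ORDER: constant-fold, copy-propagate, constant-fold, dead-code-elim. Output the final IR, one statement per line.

Answer: return 3

Derivation:
Initial IR:
  d = 3
  b = 0
  y = 7
  c = b * 1
  return d
After constant-fold (5 stmts):
  d = 3
  b = 0
  y = 7
  c = b
  return d
After copy-propagate (5 stmts):
  d = 3
  b = 0
  y = 7
  c = 0
  return 3
After constant-fold (5 stmts):
  d = 3
  b = 0
  y = 7
  c = 0
  return 3
After dead-code-elim (1 stmts):
  return 3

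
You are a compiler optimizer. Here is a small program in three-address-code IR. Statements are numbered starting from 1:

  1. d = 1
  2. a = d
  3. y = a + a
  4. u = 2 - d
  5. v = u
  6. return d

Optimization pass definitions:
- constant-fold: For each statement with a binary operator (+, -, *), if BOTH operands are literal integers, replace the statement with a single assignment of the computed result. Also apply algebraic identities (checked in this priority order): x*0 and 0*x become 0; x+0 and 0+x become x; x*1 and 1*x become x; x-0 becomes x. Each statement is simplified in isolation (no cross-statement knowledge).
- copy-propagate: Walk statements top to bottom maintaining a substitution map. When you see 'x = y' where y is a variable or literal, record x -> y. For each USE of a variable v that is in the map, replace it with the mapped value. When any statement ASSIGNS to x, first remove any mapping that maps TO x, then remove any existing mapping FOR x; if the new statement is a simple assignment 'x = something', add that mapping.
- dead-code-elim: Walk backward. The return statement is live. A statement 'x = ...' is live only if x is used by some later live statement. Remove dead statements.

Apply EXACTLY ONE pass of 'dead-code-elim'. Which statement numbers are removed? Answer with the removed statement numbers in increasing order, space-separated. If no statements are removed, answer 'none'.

Backward liveness scan:
Stmt 1 'd = 1': KEEP (d is live); live-in = []
Stmt 2 'a = d': DEAD (a not in live set ['d'])
Stmt 3 'y = a + a': DEAD (y not in live set ['d'])
Stmt 4 'u = 2 - d': DEAD (u not in live set ['d'])
Stmt 5 'v = u': DEAD (v not in live set ['d'])
Stmt 6 'return d': KEEP (return); live-in = ['d']
Removed statement numbers: [2, 3, 4, 5]
Surviving IR:
  d = 1
  return d

Answer: 2 3 4 5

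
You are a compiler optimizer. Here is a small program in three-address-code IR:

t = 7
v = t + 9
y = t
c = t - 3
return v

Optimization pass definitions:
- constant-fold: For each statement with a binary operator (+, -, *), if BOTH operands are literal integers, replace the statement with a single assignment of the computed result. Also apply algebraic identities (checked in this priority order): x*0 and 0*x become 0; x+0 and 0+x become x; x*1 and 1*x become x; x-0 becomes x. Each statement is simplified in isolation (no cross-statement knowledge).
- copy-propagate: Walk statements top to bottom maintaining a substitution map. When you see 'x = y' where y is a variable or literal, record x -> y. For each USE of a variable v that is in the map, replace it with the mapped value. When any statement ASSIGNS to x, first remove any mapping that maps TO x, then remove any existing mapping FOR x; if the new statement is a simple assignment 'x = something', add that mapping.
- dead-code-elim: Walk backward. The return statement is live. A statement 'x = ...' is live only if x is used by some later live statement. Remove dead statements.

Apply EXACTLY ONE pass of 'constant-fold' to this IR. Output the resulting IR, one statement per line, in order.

Applying constant-fold statement-by-statement:
  [1] t = 7  (unchanged)
  [2] v = t + 9  (unchanged)
  [3] y = t  (unchanged)
  [4] c = t - 3  (unchanged)
  [5] return v  (unchanged)
Result (5 stmts):
  t = 7
  v = t + 9
  y = t
  c = t - 3
  return v

Answer: t = 7
v = t + 9
y = t
c = t - 3
return v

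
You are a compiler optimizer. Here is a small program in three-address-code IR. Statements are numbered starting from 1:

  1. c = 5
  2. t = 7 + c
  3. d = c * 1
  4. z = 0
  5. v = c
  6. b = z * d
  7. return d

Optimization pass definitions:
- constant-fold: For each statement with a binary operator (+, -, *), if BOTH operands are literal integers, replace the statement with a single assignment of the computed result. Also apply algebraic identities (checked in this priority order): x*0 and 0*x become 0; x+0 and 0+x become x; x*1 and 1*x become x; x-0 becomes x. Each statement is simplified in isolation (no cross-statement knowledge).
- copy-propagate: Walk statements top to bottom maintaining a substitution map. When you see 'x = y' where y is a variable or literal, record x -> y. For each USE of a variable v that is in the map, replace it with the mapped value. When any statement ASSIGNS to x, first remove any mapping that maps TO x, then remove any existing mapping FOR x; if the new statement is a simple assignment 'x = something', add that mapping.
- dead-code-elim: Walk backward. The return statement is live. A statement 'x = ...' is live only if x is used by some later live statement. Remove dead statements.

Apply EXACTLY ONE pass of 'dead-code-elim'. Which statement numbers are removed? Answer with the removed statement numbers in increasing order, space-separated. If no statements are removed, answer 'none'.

Answer: 2 4 5 6

Derivation:
Backward liveness scan:
Stmt 1 'c = 5': KEEP (c is live); live-in = []
Stmt 2 't = 7 + c': DEAD (t not in live set ['c'])
Stmt 3 'd = c * 1': KEEP (d is live); live-in = ['c']
Stmt 4 'z = 0': DEAD (z not in live set ['d'])
Stmt 5 'v = c': DEAD (v not in live set ['d'])
Stmt 6 'b = z * d': DEAD (b not in live set ['d'])
Stmt 7 'return d': KEEP (return); live-in = ['d']
Removed statement numbers: [2, 4, 5, 6]
Surviving IR:
  c = 5
  d = c * 1
  return d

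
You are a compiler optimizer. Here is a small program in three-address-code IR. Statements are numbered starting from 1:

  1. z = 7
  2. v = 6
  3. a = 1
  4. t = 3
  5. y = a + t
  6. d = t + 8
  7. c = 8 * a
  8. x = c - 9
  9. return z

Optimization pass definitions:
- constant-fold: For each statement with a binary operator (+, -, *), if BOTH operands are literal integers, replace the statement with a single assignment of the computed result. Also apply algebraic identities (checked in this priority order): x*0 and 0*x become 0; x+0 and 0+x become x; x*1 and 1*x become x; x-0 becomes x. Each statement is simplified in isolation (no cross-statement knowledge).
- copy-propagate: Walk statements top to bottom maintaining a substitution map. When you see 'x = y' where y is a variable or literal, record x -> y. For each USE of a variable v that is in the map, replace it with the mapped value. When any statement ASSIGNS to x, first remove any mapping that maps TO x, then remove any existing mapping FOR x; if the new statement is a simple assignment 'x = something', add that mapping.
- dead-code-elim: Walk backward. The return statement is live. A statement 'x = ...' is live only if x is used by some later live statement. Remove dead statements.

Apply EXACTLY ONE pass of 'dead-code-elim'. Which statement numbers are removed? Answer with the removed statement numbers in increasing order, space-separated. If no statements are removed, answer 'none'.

Backward liveness scan:
Stmt 1 'z = 7': KEEP (z is live); live-in = []
Stmt 2 'v = 6': DEAD (v not in live set ['z'])
Stmt 3 'a = 1': DEAD (a not in live set ['z'])
Stmt 4 't = 3': DEAD (t not in live set ['z'])
Stmt 5 'y = a + t': DEAD (y not in live set ['z'])
Stmt 6 'd = t + 8': DEAD (d not in live set ['z'])
Stmt 7 'c = 8 * a': DEAD (c not in live set ['z'])
Stmt 8 'x = c - 9': DEAD (x not in live set ['z'])
Stmt 9 'return z': KEEP (return); live-in = ['z']
Removed statement numbers: [2, 3, 4, 5, 6, 7, 8]
Surviving IR:
  z = 7
  return z

Answer: 2 3 4 5 6 7 8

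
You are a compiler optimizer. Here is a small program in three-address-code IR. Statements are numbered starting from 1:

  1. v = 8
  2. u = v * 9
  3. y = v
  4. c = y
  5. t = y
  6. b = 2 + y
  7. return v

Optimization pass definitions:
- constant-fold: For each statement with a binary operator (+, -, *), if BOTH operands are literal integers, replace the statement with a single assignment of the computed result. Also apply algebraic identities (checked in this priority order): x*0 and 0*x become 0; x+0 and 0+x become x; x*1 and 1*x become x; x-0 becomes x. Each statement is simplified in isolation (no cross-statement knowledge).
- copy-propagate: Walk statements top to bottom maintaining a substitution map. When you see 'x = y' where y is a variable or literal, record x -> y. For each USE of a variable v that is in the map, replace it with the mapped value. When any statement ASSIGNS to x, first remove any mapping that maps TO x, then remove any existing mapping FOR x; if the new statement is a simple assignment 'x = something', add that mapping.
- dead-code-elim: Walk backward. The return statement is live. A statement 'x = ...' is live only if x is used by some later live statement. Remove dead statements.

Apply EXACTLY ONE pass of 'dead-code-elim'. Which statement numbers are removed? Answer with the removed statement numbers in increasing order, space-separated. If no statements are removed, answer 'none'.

Answer: 2 3 4 5 6

Derivation:
Backward liveness scan:
Stmt 1 'v = 8': KEEP (v is live); live-in = []
Stmt 2 'u = v * 9': DEAD (u not in live set ['v'])
Stmt 3 'y = v': DEAD (y not in live set ['v'])
Stmt 4 'c = y': DEAD (c not in live set ['v'])
Stmt 5 't = y': DEAD (t not in live set ['v'])
Stmt 6 'b = 2 + y': DEAD (b not in live set ['v'])
Stmt 7 'return v': KEEP (return); live-in = ['v']
Removed statement numbers: [2, 3, 4, 5, 6]
Surviving IR:
  v = 8
  return v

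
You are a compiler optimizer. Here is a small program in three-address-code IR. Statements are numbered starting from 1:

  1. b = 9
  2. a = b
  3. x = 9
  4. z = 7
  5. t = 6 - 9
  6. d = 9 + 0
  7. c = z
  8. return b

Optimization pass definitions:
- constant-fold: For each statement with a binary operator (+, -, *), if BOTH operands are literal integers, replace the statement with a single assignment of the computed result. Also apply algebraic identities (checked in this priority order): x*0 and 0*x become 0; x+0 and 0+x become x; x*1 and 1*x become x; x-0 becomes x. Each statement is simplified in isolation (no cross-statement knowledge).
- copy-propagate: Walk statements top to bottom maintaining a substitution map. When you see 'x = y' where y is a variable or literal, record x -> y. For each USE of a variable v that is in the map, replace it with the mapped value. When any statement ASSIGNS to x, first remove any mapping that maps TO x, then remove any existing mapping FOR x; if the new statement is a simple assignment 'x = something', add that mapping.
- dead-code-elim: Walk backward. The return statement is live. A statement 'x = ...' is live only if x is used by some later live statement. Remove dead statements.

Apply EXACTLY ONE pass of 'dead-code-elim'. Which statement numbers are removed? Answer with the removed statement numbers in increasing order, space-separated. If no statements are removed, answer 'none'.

Answer: 2 3 4 5 6 7

Derivation:
Backward liveness scan:
Stmt 1 'b = 9': KEEP (b is live); live-in = []
Stmt 2 'a = b': DEAD (a not in live set ['b'])
Stmt 3 'x = 9': DEAD (x not in live set ['b'])
Stmt 4 'z = 7': DEAD (z not in live set ['b'])
Stmt 5 't = 6 - 9': DEAD (t not in live set ['b'])
Stmt 6 'd = 9 + 0': DEAD (d not in live set ['b'])
Stmt 7 'c = z': DEAD (c not in live set ['b'])
Stmt 8 'return b': KEEP (return); live-in = ['b']
Removed statement numbers: [2, 3, 4, 5, 6, 7]
Surviving IR:
  b = 9
  return b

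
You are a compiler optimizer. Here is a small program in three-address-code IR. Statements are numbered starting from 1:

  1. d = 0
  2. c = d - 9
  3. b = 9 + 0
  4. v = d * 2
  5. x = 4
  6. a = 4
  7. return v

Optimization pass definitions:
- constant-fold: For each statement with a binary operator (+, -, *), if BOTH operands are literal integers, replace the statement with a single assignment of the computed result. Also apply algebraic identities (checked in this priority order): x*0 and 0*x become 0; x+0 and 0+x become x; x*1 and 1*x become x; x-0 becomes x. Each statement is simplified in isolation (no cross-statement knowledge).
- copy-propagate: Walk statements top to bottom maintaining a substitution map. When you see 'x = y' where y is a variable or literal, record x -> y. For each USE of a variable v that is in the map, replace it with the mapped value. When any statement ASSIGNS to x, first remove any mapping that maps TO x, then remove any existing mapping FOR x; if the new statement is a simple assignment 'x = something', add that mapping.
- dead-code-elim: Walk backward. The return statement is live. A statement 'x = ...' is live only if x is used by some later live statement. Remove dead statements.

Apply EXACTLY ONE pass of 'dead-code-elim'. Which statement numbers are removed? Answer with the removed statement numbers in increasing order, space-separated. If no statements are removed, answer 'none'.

Backward liveness scan:
Stmt 1 'd = 0': KEEP (d is live); live-in = []
Stmt 2 'c = d - 9': DEAD (c not in live set ['d'])
Stmt 3 'b = 9 + 0': DEAD (b not in live set ['d'])
Stmt 4 'v = d * 2': KEEP (v is live); live-in = ['d']
Stmt 5 'x = 4': DEAD (x not in live set ['v'])
Stmt 6 'a = 4': DEAD (a not in live set ['v'])
Stmt 7 'return v': KEEP (return); live-in = ['v']
Removed statement numbers: [2, 3, 5, 6]
Surviving IR:
  d = 0
  v = d * 2
  return v

Answer: 2 3 5 6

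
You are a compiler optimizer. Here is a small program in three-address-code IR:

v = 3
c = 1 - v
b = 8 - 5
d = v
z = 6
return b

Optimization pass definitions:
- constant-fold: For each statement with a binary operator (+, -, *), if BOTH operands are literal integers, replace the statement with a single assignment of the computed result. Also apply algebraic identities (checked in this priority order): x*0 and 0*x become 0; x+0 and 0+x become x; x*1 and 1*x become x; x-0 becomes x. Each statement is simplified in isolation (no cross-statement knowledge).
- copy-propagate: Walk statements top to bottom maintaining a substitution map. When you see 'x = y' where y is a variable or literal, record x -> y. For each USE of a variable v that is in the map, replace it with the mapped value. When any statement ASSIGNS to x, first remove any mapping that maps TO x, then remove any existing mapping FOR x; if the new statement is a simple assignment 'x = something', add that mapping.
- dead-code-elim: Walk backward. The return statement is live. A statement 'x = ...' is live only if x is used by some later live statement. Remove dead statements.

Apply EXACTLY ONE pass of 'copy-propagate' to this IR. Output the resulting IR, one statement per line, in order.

Answer: v = 3
c = 1 - 3
b = 8 - 5
d = 3
z = 6
return b

Derivation:
Applying copy-propagate statement-by-statement:
  [1] v = 3  (unchanged)
  [2] c = 1 - v  -> c = 1 - 3
  [3] b = 8 - 5  (unchanged)
  [4] d = v  -> d = 3
  [5] z = 6  (unchanged)
  [6] return b  (unchanged)
Result (6 stmts):
  v = 3
  c = 1 - 3
  b = 8 - 5
  d = 3
  z = 6
  return b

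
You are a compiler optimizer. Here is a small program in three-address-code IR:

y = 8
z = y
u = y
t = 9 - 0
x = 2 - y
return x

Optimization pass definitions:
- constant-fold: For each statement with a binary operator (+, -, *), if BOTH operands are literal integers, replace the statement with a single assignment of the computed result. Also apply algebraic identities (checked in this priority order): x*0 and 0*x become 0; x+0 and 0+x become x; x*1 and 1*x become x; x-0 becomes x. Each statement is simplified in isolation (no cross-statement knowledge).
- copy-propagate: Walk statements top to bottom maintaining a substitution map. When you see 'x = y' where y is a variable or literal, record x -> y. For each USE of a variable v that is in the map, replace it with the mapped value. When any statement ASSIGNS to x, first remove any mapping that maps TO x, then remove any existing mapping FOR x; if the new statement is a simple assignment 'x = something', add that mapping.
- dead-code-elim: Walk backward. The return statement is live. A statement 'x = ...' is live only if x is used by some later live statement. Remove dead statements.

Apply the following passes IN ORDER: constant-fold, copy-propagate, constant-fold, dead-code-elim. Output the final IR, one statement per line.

Answer: x = -6
return x

Derivation:
Initial IR:
  y = 8
  z = y
  u = y
  t = 9 - 0
  x = 2 - y
  return x
After constant-fold (6 stmts):
  y = 8
  z = y
  u = y
  t = 9
  x = 2 - y
  return x
After copy-propagate (6 stmts):
  y = 8
  z = 8
  u = 8
  t = 9
  x = 2 - 8
  return x
After constant-fold (6 stmts):
  y = 8
  z = 8
  u = 8
  t = 9
  x = -6
  return x
After dead-code-elim (2 stmts):
  x = -6
  return x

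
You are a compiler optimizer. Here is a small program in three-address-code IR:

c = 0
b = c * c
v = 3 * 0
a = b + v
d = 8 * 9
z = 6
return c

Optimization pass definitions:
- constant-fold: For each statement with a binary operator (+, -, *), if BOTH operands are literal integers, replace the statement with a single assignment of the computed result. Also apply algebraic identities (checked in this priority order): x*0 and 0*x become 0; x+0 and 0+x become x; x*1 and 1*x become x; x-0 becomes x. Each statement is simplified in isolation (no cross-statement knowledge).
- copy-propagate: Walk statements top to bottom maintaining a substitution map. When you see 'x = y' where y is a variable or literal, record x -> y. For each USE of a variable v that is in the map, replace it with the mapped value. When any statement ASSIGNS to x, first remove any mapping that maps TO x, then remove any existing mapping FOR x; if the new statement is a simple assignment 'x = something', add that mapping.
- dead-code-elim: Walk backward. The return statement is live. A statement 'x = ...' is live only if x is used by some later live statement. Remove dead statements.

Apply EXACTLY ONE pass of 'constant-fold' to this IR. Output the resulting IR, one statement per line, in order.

Applying constant-fold statement-by-statement:
  [1] c = 0  (unchanged)
  [2] b = c * c  (unchanged)
  [3] v = 3 * 0  -> v = 0
  [4] a = b + v  (unchanged)
  [5] d = 8 * 9  -> d = 72
  [6] z = 6  (unchanged)
  [7] return c  (unchanged)
Result (7 stmts):
  c = 0
  b = c * c
  v = 0
  a = b + v
  d = 72
  z = 6
  return c

Answer: c = 0
b = c * c
v = 0
a = b + v
d = 72
z = 6
return c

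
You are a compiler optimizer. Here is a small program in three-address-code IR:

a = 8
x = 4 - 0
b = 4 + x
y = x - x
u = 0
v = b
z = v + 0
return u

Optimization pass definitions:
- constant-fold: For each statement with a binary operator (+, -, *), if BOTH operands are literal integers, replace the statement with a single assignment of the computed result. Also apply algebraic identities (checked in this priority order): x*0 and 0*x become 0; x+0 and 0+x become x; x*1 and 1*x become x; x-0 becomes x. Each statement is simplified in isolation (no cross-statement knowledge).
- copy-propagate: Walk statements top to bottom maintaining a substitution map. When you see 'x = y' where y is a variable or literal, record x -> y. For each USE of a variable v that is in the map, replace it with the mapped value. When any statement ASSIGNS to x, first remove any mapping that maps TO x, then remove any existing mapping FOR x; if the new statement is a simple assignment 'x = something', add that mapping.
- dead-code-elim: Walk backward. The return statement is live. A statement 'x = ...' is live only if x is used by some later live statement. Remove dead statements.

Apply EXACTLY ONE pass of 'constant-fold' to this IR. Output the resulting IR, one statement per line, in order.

Answer: a = 8
x = 4
b = 4 + x
y = x - x
u = 0
v = b
z = v
return u

Derivation:
Applying constant-fold statement-by-statement:
  [1] a = 8  (unchanged)
  [2] x = 4 - 0  -> x = 4
  [3] b = 4 + x  (unchanged)
  [4] y = x - x  (unchanged)
  [5] u = 0  (unchanged)
  [6] v = b  (unchanged)
  [7] z = v + 0  -> z = v
  [8] return u  (unchanged)
Result (8 stmts):
  a = 8
  x = 4
  b = 4 + x
  y = x - x
  u = 0
  v = b
  z = v
  return u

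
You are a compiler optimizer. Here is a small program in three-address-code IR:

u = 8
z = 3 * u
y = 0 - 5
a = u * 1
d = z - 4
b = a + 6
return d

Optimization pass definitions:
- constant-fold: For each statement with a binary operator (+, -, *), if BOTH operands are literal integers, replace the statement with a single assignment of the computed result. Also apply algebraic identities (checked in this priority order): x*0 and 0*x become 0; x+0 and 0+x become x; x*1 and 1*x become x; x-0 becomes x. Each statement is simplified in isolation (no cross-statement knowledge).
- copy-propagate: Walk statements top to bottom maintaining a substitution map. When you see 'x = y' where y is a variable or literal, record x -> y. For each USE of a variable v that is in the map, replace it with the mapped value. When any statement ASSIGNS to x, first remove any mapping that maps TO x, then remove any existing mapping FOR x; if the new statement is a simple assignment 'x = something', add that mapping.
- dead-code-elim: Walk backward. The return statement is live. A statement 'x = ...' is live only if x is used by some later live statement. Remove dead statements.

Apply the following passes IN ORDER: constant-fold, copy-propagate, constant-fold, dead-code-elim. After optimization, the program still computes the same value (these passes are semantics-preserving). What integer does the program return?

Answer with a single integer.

Answer: 20

Derivation:
Initial IR:
  u = 8
  z = 3 * u
  y = 0 - 5
  a = u * 1
  d = z - 4
  b = a + 6
  return d
After constant-fold (7 stmts):
  u = 8
  z = 3 * u
  y = -5
  a = u
  d = z - 4
  b = a + 6
  return d
After copy-propagate (7 stmts):
  u = 8
  z = 3 * 8
  y = -5
  a = 8
  d = z - 4
  b = 8 + 6
  return d
After constant-fold (7 stmts):
  u = 8
  z = 24
  y = -5
  a = 8
  d = z - 4
  b = 14
  return d
After dead-code-elim (3 stmts):
  z = 24
  d = z - 4
  return d
Evaluate:
  u = 8  =>  u = 8
  z = 3 * u  =>  z = 24
  y = 0 - 5  =>  y = -5
  a = u * 1  =>  a = 8
  d = z - 4  =>  d = 20
  b = a + 6  =>  b = 14
  return d = 20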